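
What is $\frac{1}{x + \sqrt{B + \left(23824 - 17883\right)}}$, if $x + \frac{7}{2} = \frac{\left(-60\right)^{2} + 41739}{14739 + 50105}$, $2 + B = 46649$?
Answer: $\frac{11776643060}{221086111133343} + \frac{8409488672 \sqrt{13147}}{221086111133343} \approx 0.0044146$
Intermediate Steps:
$B = 46647$ ($B = -2 + 46649 = 46647$)
$x = - \frac{181615}{64844}$ ($x = - \frac{7}{2} + \frac{\left(-60\right)^{2} + 41739}{14739 + 50105} = - \frac{7}{2} + \frac{3600 + 41739}{64844} = - \frac{7}{2} + 45339 \cdot \frac{1}{64844} = - \frac{7}{2} + \frac{45339}{64844} = - \frac{181615}{64844} \approx -2.8008$)
$\frac{1}{x + \sqrt{B + \left(23824 - 17883\right)}} = \frac{1}{- \frac{181615}{64844} + \sqrt{46647 + \left(23824 - 17883\right)}} = \frac{1}{- \frac{181615}{64844} + \sqrt{46647 + 5941}} = \frac{1}{- \frac{181615}{64844} + \sqrt{52588}} = \frac{1}{- \frac{181615}{64844} + 2 \sqrt{13147}}$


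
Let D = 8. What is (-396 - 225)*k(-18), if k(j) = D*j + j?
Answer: 100602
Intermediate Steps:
k(j) = 9*j (k(j) = 8*j + j = 9*j)
(-396 - 225)*k(-18) = (-396 - 225)*(9*(-18)) = -621*(-162) = 100602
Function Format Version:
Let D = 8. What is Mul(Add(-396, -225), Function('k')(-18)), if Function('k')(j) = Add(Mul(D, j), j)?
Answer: 100602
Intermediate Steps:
Function('k')(j) = Mul(9, j) (Function('k')(j) = Add(Mul(8, j), j) = Mul(9, j))
Mul(Add(-396, -225), Function('k')(-18)) = Mul(Add(-396, -225), Mul(9, -18)) = Mul(-621, -162) = 100602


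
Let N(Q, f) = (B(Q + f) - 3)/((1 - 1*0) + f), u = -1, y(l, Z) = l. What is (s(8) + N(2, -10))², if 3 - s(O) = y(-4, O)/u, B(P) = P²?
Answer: 4900/81 ≈ 60.494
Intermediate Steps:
s(O) = -1 (s(O) = 3 - (-4)/(-1) = 3 - (-4)*(-1) = 3 - 1*4 = 3 - 4 = -1)
N(Q, f) = (-3 + (Q + f)²)/(1 + f) (N(Q, f) = ((Q + f)² - 3)/((1 - 1*0) + f) = (-3 + (Q + f)²)/((1 + 0) + f) = (-3 + (Q + f)²)/(1 + f))
(s(8) + N(2, -10))² = (-1 + (-3 + (2 - 10)²)/(1 - 10))² = (-1 + (-3 + (-8)²)/(-9))² = (-1 - (-3 + 64)/9)² = (-1 - ⅑*61)² = (-1 - 61/9)² = (-70/9)² = 4900/81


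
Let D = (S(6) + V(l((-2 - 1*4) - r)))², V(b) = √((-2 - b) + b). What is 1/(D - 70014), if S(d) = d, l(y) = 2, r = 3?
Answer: -I/(12*√2 + 69980*I) ≈ -1.429e-5 - 3.4654e-9*I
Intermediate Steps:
V(b) = I*√2 (V(b) = √(-2) = I*√2)
D = (6 + I*√2)² ≈ 34.0 + 16.971*I
1/(D - 70014) = 1/((6 + I*√2)² - 70014) = 1/(-70014 + (6 + I*√2)²)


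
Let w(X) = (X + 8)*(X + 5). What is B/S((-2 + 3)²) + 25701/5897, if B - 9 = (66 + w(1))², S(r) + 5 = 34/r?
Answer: 85715202/171013 ≈ 501.22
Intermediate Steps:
S(r) = -5 + 34/r
w(X) = (5 + X)*(8 + X) (w(X) = (8 + X)*(5 + X) = (5 + X)*(8 + X))
B = 14409 (B = 9 + (66 + (40 + 1² + 13*1))² = 9 + (66 + (40 + 1 + 13))² = 9 + (66 + 54)² = 9 + 120² = 9 + 14400 = 14409)
B/S((-2 + 3)²) + 25701/5897 = 14409/(-5 + 34/((-2 + 3)²)) + 25701/5897 = 14409/(-5 + 34/(1²)) + 25701*(1/5897) = 14409/(-5 + 34/1) + 25701/5897 = 14409/(-5 + 34*1) + 25701/5897 = 14409/(-5 + 34) + 25701/5897 = 14409/29 + 25701/5897 = 85715202/171013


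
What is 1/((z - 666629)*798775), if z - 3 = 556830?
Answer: -1/87702299900 ≈ -1.1402e-11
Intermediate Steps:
z = 556833 (z = 3 + 556830 = 556833)
1/((z - 666629)*798775) = 1/((556833 - 666629)*798775) = (1/798775)/(-109796) = -1/109796*1/798775 = -1/87702299900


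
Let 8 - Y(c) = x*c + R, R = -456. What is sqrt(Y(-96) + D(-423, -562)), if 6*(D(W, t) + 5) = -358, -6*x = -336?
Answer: sqrt(51978)/3 ≈ 75.996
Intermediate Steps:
x = 56 (x = -1/6*(-336) = 56)
D(W, t) = -194/3 (D(W, t) = -5 + (1/6)*(-358) = -5 - 179/3 = -194/3)
Y(c) = 464 - 56*c (Y(c) = 8 - (56*c - 456) = 8 - (-456 + 56*c) = 8 + (456 - 56*c) = 464 - 56*c)
sqrt(Y(-96) + D(-423, -562)) = sqrt((464 - 56*(-96)) - 194/3) = sqrt((464 + 5376) - 194/3) = sqrt(5840 - 194/3) = sqrt(17326/3) = sqrt(51978)/3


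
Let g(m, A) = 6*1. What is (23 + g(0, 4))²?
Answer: 841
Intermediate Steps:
g(m, A) = 6
(23 + g(0, 4))² = (23 + 6)² = 29² = 841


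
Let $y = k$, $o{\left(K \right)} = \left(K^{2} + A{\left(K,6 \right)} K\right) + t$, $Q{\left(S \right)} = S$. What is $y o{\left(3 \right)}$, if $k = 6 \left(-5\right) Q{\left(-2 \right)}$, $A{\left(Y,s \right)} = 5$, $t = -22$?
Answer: $120$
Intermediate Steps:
$o{\left(K \right)} = -22 + K^{2} + 5 K$ ($o{\left(K \right)} = \left(K^{2} + 5 K\right) - 22 = -22 + K^{2} + 5 K$)
$k = 60$ ($k = 6 \left(-5\right) \left(-2\right) = \left(-30\right) \left(-2\right) = 60$)
$y = 60$
$y o{\left(3 \right)} = 60 \left(-22 + 3^{2} + 5 \cdot 3\right) = 60 \left(-22 + 9 + 15\right) = 60 \cdot 2 = 120$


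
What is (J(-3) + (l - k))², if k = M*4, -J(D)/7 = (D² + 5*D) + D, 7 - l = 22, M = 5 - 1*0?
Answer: 784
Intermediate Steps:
M = 5 (M = 5 + 0 = 5)
l = -15 (l = 7 - 1*22 = 7 - 22 = -15)
J(D) = -42*D - 7*D² (J(D) = -7*((D² + 5*D) + D) = -7*(D² + 6*D) = -42*D - 7*D²)
k = 20 (k = 5*4 = 20)
(J(-3) + (l - k))² = (-7*(-3)*(6 - 3) + (-15 - 1*20))² = (-7*(-3)*3 + (-15 - 20))² = (63 - 35)² = 28² = 784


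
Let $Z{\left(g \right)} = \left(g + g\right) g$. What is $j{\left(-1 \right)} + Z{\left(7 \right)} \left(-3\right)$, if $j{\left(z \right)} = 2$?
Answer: $-292$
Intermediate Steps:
$Z{\left(g \right)} = 2 g^{2}$ ($Z{\left(g \right)} = 2 g g = 2 g^{2}$)
$j{\left(-1 \right)} + Z{\left(7 \right)} \left(-3\right) = 2 + 2 \cdot 7^{2} \left(-3\right) = 2 + 2 \cdot 49 \left(-3\right) = 2 + 98 \left(-3\right) = 2 - 294 = -292$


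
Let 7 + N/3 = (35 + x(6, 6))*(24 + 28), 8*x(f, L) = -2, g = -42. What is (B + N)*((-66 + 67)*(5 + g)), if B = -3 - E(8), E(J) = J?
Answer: -199393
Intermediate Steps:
x(f, L) = -¼ (x(f, L) = (⅛)*(-2) = -¼)
N = 5400 (N = -21 + 3*((35 - ¼)*(24 + 28)) = -21 + 3*((139/4)*52) = -21 + 3*1807 = -21 + 5421 = 5400)
B = -11 (B = -3 - 1*8 = -3 - 8 = -11)
(B + N)*((-66 + 67)*(5 + g)) = (-11 + 5400)*((-66 + 67)*(5 - 42)) = 5389*(1*(-37)) = 5389*(-37) = -199393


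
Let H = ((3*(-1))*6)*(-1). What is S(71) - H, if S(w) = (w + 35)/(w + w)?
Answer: -1225/71 ≈ -17.254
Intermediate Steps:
S(w) = (35 + w)/(2*w) (S(w) = (35 + w)/((2*w)) = (35 + w)*(1/(2*w)) = (35 + w)/(2*w))
H = 18 (H = -3*6*(-1) = -18*(-1) = 18)
S(71) - H = (½)*(35 + 71)/71 - 1*18 = (½)*(1/71)*106 - 18 = 53/71 - 18 = -1225/71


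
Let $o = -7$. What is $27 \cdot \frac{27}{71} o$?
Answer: $- \frac{5103}{71} \approx -71.873$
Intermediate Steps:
$27 \cdot \frac{27}{71} o = 27 \cdot \frac{27}{71} \left(-7\right) = \frac{729}{71} \left(-7\right) = - \frac{5103}{71}$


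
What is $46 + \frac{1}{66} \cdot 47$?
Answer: $\frac{3083}{66} \approx 46.712$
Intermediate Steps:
$46 + \frac{1}{66} \cdot 47 = 46 + \frac{47}{66} = \frac{3083}{66}$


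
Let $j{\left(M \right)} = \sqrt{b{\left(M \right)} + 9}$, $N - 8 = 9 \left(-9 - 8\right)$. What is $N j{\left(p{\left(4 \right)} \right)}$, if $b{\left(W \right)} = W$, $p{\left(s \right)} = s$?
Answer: $- 145 \sqrt{13} \approx -522.8$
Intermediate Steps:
$N = -145$ ($N = 8 + 9 \left(-9 - 8\right) = 8 + 9 \left(-17\right) = 8 - 153 = -145$)
$j{\left(M \right)} = \sqrt{9 + M}$ ($j{\left(M \right)} = \sqrt{M + 9} = \sqrt{9 + M}$)
$N j{\left(p{\left(4 \right)} \right)} = - 145 \sqrt{9 + 4} = - 145 \sqrt{13}$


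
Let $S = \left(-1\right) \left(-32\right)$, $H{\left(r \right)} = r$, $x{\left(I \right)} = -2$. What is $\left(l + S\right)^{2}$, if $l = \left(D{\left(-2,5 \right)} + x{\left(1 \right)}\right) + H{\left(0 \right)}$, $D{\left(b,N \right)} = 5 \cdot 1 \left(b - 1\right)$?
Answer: $225$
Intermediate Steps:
$D{\left(b,N \right)} = -5 + 5 b$ ($D{\left(b,N \right)} = 5 \left(-1 + b\right) = -5 + 5 b$)
$l = -17$ ($l = \left(\left(-5 + 5 \left(-2\right)\right) - 2\right) + 0 = \left(\left(-5 - 10\right) - 2\right) + 0 = \left(-15 - 2\right) + 0 = -17 + 0 = -17$)
$S = 32$
$\left(l + S\right)^{2} = \left(-17 + 32\right)^{2} = 15^{2} = 225$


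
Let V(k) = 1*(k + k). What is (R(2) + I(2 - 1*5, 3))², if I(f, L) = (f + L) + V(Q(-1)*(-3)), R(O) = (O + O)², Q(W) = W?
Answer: 484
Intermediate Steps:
R(O) = 4*O² (R(O) = (2*O)² = 4*O²)
V(k) = 2*k (V(k) = 1*(2*k) = 2*k)
I(f, L) = 6 + L + f (I(f, L) = (f + L) + 2*(-1*(-3)) = (L + f) + 2*3 = (L + f) + 6 = 6 + L + f)
(R(2) + I(2 - 1*5, 3))² = (4*2² + (6 + 3 + (2 - 1*5)))² = (4*4 + (6 + 3 + (2 - 5)))² = (16 + (6 + 3 - 3))² = (16 + 6)² = 22² = 484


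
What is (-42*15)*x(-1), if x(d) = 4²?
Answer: -10080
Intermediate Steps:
x(d) = 16
(-42*15)*x(-1) = -42*15*16 = -630*16 = -10080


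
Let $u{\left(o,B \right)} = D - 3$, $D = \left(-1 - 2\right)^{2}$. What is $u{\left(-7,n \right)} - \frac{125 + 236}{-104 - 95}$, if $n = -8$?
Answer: $\frac{1555}{199} \approx 7.8141$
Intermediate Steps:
$D = 9$ ($D = \left(-3\right)^{2} = 9$)
$u{\left(o,B \right)} = 6$ ($u{\left(o,B \right)} = 9 - 3 = 6$)
$u{\left(-7,n \right)} - \frac{125 + 236}{-104 - 95} = 6 - \frac{125 + 236}{-104 - 95} = 6 - \frac{361}{-199} = 6 - 361 \left(- \frac{1}{199}\right) = 6 - - \frac{361}{199} = 6 + \frac{361}{199} = \frac{1555}{199}$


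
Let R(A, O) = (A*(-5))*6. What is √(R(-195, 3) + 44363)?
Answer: √50213 ≈ 224.08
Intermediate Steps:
R(A, O) = -30*A (R(A, O) = -5*A*6 = -30*A)
√(R(-195, 3) + 44363) = √(-30*(-195) + 44363) = √(5850 + 44363) = √50213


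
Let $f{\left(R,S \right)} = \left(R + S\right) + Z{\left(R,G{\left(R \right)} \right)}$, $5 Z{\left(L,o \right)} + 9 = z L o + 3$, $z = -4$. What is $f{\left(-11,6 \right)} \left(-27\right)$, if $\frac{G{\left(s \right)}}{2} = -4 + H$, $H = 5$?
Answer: $- \frac{1539}{5} \approx -307.8$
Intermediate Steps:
$G{\left(s \right)} = 2$ ($G{\left(s \right)} = 2 \left(-4 + 5\right) = 2 \cdot 1 = 2$)
$Z{\left(L,o \right)} = - \frac{6}{5} - \frac{4 L o}{5}$ ($Z{\left(L,o \right)} = - \frac{9}{5} + \frac{- 4 L o + 3}{5} = - \frac{9}{5} + \frac{3 - 4 L o}{5} = - \frac{9}{5} - \left(- \frac{3}{5} + \frac{4 L o}{5}\right) = - \frac{6}{5} - \frac{4 L o}{5}$)
$f{\left(R,S \right)} = - \frac{6}{5} + S - \frac{3 R}{5}$ ($f{\left(R,S \right)} = \left(R + S\right) - \left(\frac{6}{5} + \frac{4}{5} R 2\right) = \left(R + S\right) - \left(\frac{6}{5} + \frac{8 R}{5}\right) = - \frac{6}{5} + S - \frac{3 R}{5}$)
$f{\left(-11,6 \right)} \left(-27\right) = \left(- \frac{6}{5} + 6 - - \frac{33}{5}\right) \left(-27\right) = \left(- \frac{6}{5} + 6 + \frac{33}{5}\right) \left(-27\right) = \frac{57}{5} \left(-27\right) = - \frac{1539}{5}$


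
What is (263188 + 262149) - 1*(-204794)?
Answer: 730131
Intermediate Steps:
(263188 + 262149) - 1*(-204794) = 525337 + 204794 = 730131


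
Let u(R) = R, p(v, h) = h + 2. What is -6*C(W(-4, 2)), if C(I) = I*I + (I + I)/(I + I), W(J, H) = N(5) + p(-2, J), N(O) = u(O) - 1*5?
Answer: -30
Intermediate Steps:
p(v, h) = 2 + h
N(O) = -5 + O (N(O) = O - 1*5 = O - 5 = -5 + O)
W(J, H) = 2 + J (W(J, H) = (-5 + 5) + (2 + J) = 0 + (2 + J) = 2 + J)
C(I) = 1 + I**2 (C(I) = I**2 + (2*I)/((2*I)) = I**2 + (2*I)*(1/(2*I)) = I**2 + 1 = 1 + I**2)
-6*C(W(-4, 2)) = -6*(1 + (2 - 4)**2) = -6*(1 + (-2)**2) = -6*(1 + 4) = -6*5 = -30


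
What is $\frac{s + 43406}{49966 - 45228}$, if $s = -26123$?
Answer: $\frac{17283}{4738} \approx 3.6477$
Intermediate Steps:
$\frac{s + 43406}{49966 - 45228} = \frac{-26123 + 43406}{49966 - 45228} = \frac{17283}{4738}$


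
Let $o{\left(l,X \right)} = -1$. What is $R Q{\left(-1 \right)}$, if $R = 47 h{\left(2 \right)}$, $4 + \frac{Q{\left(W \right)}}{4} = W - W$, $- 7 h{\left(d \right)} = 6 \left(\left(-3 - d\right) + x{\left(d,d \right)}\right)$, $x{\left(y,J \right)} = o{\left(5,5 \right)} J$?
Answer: $-4512$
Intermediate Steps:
$x{\left(y,J \right)} = - J$
$h{\left(d \right)} = \frac{18}{7} + \frac{12 d}{7}$ ($h{\left(d \right)} = - \frac{6 \left(\left(-3 - d\right) - d\right)}{7} = - \frac{6 \left(-3 - 2 d\right)}{7} = - \frac{-18 - 12 d}{7} = \frac{18}{7} + \frac{12 d}{7}$)
$Q{\left(W \right)} = -16$ ($Q{\left(W \right)} = -16 + 4 \left(W - W\right) = -16 + 4 \cdot 0 = -16 + 0 = -16$)
$R = 282$ ($R = 47 \left(\frac{18}{7} + \frac{12}{7} \cdot 2\right) = 47 \left(\frac{18}{7} + \frac{24}{7}\right) = 47 \cdot 6 = 282$)
$R Q{\left(-1 \right)} = 282 \left(-16\right) = -4512$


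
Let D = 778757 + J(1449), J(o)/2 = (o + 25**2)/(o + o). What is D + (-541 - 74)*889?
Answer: 336201952/1449 ≈ 2.3202e+5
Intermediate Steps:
J(o) = (625 + o)/o (J(o) = 2*((o + 25**2)/(o + o)) = 2*((o + 625)/((2*o))) = 2*((625 + o)*(1/(2*o))) = 2*((625 + o)/(2*o)) = (625 + o)/o)
D = 1128420967/1449 (D = 778757 + (625 + 1449)/1449 = 778757 + (1/1449)*2074 = 778757 + 2074/1449 = 1128420967/1449 ≈ 7.7876e+5)
D + (-541 - 74)*889 = 1128420967/1449 + (-541 - 74)*889 = 1128420967/1449 - 615*889 = 1128420967/1449 - 546735 = 336201952/1449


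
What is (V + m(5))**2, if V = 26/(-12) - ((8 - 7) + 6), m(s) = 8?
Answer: 49/36 ≈ 1.3611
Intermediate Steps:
V = -55/6 (V = 26*(-1/12) - (1 + 6) = -13/6 - 1*7 = -13/6 - 7 = -55/6 ≈ -9.1667)
(V + m(5))**2 = (-55/6 + 8)**2 = (-7/6)**2 = 49/36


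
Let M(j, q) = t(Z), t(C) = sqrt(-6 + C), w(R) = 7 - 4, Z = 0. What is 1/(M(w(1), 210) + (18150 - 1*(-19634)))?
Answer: 18892/713815331 - I*sqrt(6)/1427630662 ≈ 2.6466e-5 - 1.7158e-9*I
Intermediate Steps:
w(R) = 3
M(j, q) = I*sqrt(6) (M(j, q) = sqrt(-6 + 0) = sqrt(-6) = I*sqrt(6))
1/(M(w(1), 210) + (18150 - 1*(-19634))) = 1/(I*sqrt(6) + (18150 - 1*(-19634))) = 1/(I*sqrt(6) + (18150 + 19634)) = 1/(I*sqrt(6) + 37784) = 1/(37784 + I*sqrt(6))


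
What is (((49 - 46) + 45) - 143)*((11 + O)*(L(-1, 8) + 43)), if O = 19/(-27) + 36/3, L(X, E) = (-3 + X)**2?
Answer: -3374210/27 ≈ -1.2497e+5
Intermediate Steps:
O = 305/27 (O = 19*(-1/27) + 36*(1/3) = -19/27 + 12 = 305/27 ≈ 11.296)
(((49 - 46) + 45) - 143)*((11 + O)*(L(-1, 8) + 43)) = (((49 - 46) + 45) - 143)*((11 + 305/27)*((-3 - 1)**2 + 43)) = ((3 + 45) - 143)*(602*((-4)**2 + 43)/27) = (48 - 143)*(602*(16 + 43)/27) = -57190*59/27 = -95*35518/27 = -3374210/27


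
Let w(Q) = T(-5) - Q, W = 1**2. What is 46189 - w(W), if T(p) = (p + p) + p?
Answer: 46205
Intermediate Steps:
W = 1
T(p) = 3*p (T(p) = 2*p + p = 3*p)
w(Q) = -15 - Q (w(Q) = 3*(-5) - Q = -15 - Q)
46189 - w(W) = 46189 - (-15 - 1*1) = 46189 - (-15 - 1) = 46189 - 1*(-16) = 46189 + 16 = 46205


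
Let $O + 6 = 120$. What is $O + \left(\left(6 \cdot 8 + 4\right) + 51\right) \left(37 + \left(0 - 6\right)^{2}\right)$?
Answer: $7633$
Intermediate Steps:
$O = 114$ ($O = -6 + 120 = 114$)
$O + \left(\left(6 \cdot 8 + 4\right) + 51\right) \left(37 + \left(0 - 6\right)^{2}\right) = 114 + \left(\left(6 \cdot 8 + 4\right) + 51\right) \left(37 + \left(0 - 6\right)^{2}\right) = 114 + \left(\left(48 + 4\right) + 51\right) \left(37 + \left(-6\right)^{2}\right) = 114 + \left(52 + 51\right) \left(37 + 36\right) = 114 + 103 \cdot 73 = 114 + 7519 = 7633$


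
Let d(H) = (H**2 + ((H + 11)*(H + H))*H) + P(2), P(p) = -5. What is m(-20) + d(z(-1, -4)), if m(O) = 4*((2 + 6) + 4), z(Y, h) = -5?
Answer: 368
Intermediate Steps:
m(O) = 48 (m(O) = 4*(8 + 4) = 4*12 = 48)
d(H) = -5 + H**2 + 2*H**2*(11 + H) (d(H) = (H**2 + ((H + 11)*(H + H))*H) - 5 = (H**2 + ((11 + H)*(2*H))*H) - 5 = (H**2 + (2*H*(11 + H))*H) - 5 = (H**2 + 2*H**2*(11 + H)) - 5 = -5 + H**2 + 2*H**2*(11 + H))
m(-20) + d(z(-1, -4)) = 48 + (-5 + 2*(-5)**3 + 23*(-5)**2) = 48 + (-5 + 2*(-125) + 23*25) = 48 + (-5 - 250 + 575) = 48 + 320 = 368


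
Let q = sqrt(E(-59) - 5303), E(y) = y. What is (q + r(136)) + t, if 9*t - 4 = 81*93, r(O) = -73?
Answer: 6880/9 + I*sqrt(5362) ≈ 764.44 + 73.226*I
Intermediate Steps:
t = 7537/9 (t = 4/9 + (81*93)/9 = 4/9 + (1/9)*7533 = 4/9 + 837 = 7537/9 ≈ 837.44)
q = I*sqrt(5362) (q = sqrt(-59 - 5303) = sqrt(-5362) = I*sqrt(5362) ≈ 73.226*I)
(q + r(136)) + t = (I*sqrt(5362) - 73) + 7537/9 = (-73 + I*sqrt(5362)) + 7537/9 = 6880/9 + I*sqrt(5362)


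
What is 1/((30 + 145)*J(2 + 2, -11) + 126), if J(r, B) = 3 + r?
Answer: 1/1351 ≈ 0.00074019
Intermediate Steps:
1/((30 + 145)*J(2 + 2, -11) + 126) = 1/((30 + 145)*(3 + (2 + 2)) + 126) = 1/(175*(3 + 4) + 126) = 1/(175*7 + 126) = 1/(1225 + 126) = 1/1351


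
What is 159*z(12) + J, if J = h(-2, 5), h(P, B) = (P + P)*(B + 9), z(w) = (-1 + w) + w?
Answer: 3601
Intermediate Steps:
z(w) = -1 + 2*w
h(P, B) = 2*P*(9 + B) (h(P, B) = (2*P)*(9 + B) = 2*P*(9 + B))
J = -56 (J = 2*(-2)*(9 + 5) = 2*(-2)*14 = -56)
159*z(12) + J = 159*(-1 + 2*12) - 56 = 159*(-1 + 24) - 56 = 159*23 - 56 = 3657 - 56 = 3601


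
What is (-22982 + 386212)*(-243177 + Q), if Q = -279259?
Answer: -189764428280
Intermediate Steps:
(-22982 + 386212)*(-243177 + Q) = (-22982 + 386212)*(-243177 - 279259) = 363230*(-522436) = -189764428280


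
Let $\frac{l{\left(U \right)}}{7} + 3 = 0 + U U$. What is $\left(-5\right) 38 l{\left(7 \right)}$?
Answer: $-61180$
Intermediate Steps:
$l{\left(U \right)} = -21 + 7 U^{2}$ ($l{\left(U \right)} = -21 + 7 \left(0 + U U\right) = -21 + 7 \left(0 + U^{2}\right) = -21 + 7 U^{2}$)
$\left(-5\right) 38 l{\left(7 \right)} = \left(-5\right) 38 \left(-21 + 7 \cdot 7^{2}\right) = - 190 \left(-21 + 7 \cdot 49\right) = - 190 \left(-21 + 343\right) = \left(-190\right) 322 = -61180$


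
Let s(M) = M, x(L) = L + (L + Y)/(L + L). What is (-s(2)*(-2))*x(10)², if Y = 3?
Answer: 45369/100 ≈ 453.69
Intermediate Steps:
x(L) = L + (3 + L)/(2*L) (x(L) = L + (L + 3)/(L + L) = L + (3 + L)/((2*L)) = L + (3 + L)*(1/(2*L)) = L + (3 + L)/(2*L))
(-s(2)*(-2))*x(10)² = (-1*2*(-2))*(½ + 10 + (3/2)/10)² = (-2*(-2))*(½ + 10 + (3/2)*(⅒))² = 4*(½ + 10 + 3/20)² = 4*(213/20)² = 4*(45369/400) = 45369/100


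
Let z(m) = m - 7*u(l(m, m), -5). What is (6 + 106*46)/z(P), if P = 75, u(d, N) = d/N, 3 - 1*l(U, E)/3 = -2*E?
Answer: 12205/1794 ≈ 6.8032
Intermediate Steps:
l(U, E) = 9 + 6*E (l(U, E) = 9 - (-6)*E = 9 + 6*E)
z(m) = 63/5 + 47*m/5 (z(m) = m - 7*(9 + 6*m)/(-5) = m - 7*(9 + 6*m)*(-1)/5 = m - 7*(-9/5 - 6*m/5) = m + (63/5 + 42*m/5) = 63/5 + 47*m/5)
(6 + 106*46)/z(P) = (6 + 106*46)/(63/5 + (47/5)*75) = (6 + 4876)/(63/5 + 705) = 4882/(3588/5) = 4882*(5/3588) = 12205/1794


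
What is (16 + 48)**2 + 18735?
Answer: 22831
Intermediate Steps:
(16 + 48)**2 + 18735 = 64**2 + 18735 = 4096 + 18735 = 22831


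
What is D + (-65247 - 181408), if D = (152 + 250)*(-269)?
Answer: -354793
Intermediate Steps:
D = -108138 (D = 402*(-269) = -108138)
D + (-65247 - 181408) = -108138 + (-65247 - 181408) = -108138 - 246655 = -354793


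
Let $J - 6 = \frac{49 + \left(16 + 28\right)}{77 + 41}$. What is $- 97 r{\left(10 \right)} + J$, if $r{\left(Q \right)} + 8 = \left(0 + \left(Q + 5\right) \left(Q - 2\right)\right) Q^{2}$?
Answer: $- \frac{137259631}{118} \approx -1.1632 \cdot 10^{6}$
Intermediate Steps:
$r{\left(Q \right)} = -8 + Q^{2} \left(-2 + Q\right) \left(5 + Q\right)$ ($r{\left(Q \right)} = -8 + \left(0 + \left(Q + 5\right) \left(Q - 2\right)\right) Q^{2} = -8 + \left(0 + \left(5 + Q\right) \left(-2 + Q\right)\right) Q^{2} = -8 + \left(0 + \left(-2 + Q\right) \left(5 + Q\right)\right) Q^{2} = -8 + \left(-2 + Q\right) \left(5 + Q\right) Q^{2} = -8 + Q^{2} \left(-2 + Q\right) \left(5 + Q\right)$)
$J = \frac{801}{118}$ ($J = 6 + \frac{49 + \left(16 + 28\right)}{77 + 41} = 6 + \frac{49 + 44}{118} = 6 + 93 \cdot \frac{1}{118} = 6 + \frac{93}{118} = \frac{801}{118} \approx 6.7881$)
$- 97 r{\left(10 \right)} + J = - 97 \left(-8 + 10^{4} - 10 \cdot 10^{2} + 3 \cdot 10^{3}\right) + \frac{801}{118} = - 97 \left(-8 + 10000 - 1000 + 3 \cdot 1000\right) + \frac{801}{118} = - 97 \left(-8 + 10000 - 1000 + 3000\right) + \frac{801}{118} = \left(-97\right) 11992 + \frac{801}{118} = -1163224 + \frac{801}{118} = - \frac{137259631}{118}$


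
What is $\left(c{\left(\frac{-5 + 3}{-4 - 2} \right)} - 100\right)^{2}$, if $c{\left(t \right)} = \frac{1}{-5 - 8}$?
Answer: $\frac{1692601}{169} \approx 10015.0$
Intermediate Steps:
$c{\left(t \right)} = - \frac{1}{13}$ ($c{\left(t \right)} = \frac{1}{-13} = - \frac{1}{13}$)
$\left(c{\left(\frac{-5 + 3}{-4 - 2} \right)} - 100\right)^{2} = \left(- \frac{1}{13} - 100\right)^{2} = \left(- \frac{1301}{13}\right)^{2} = \frac{1692601}{169}$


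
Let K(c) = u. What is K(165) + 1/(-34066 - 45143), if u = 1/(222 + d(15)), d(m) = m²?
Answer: 26254/11802141 ≈ 0.0022245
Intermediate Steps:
u = 1/447 (u = 1/(222 + 15²) = 1/(222 + 225) = 1/447 ≈ 0.0022371)
K(c) = 1/447
K(165) + 1/(-34066 - 45143) = 1/447 + 1/(-34066 - 45143) = 1/447 + 1/(-79209) = 1/447 - 1/79209 = 26254/11802141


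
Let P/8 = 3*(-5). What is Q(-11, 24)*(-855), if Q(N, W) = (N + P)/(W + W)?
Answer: 37335/16 ≈ 2333.4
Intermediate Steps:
P = -120 (P = 8*(3*(-5)) = 8*(-15) = -120)
Q(N, W) = (-120 + N)/(2*W) (Q(N, W) = (N - 120)/(W + W) = (-120 + N)/((2*W)) = (-120 + N)*(1/(2*W)) = (-120 + N)/(2*W))
Q(-11, 24)*(-855) = ((½)*(-120 - 11)/24)*(-855) = ((½)*(1/24)*(-131))*(-855) = -131/48*(-855) = 37335/16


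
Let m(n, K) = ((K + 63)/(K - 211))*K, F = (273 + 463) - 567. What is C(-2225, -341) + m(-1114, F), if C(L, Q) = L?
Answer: -66329/21 ≈ -3158.5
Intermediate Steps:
F = 169 (F = 736 - 567 = 169)
m(n, K) = K*(63 + K)/(-211 + K) (m(n, K) = ((63 + K)/(-211 + K))*K = K*(63 + K)/(-211 + K))
C(-2225, -341) + m(-1114, F) = -2225 + 169*(63 + 169)/(-211 + 169) = -2225 + 169*232/(-42) = -2225 + 169*(-1/42)*232 = -2225 - 19604/21 = -66329/21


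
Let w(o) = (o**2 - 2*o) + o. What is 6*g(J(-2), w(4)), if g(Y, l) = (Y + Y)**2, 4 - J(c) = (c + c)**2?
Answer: 3456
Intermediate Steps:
J(c) = 4 - 4*c**2 (J(c) = 4 - (c + c)**2 = 4 - (2*c)**2 = 4 - 4*c**2)
w(o) = o**2 - o
g(Y, l) = 4*Y**2 (g(Y, l) = (2*Y)**2 = 4*Y**2)
6*g(J(-2), w(4)) = 6*(4*(4 - 4*(-2)**2)**2) = 6*(4*(4 - 4*4)**2) = 6*(4*(4 - 16)**2) = 6*(4*(-12)**2) = 6*(4*144) = 6*576 = 3456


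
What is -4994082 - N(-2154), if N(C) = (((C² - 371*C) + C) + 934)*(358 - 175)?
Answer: -1000080372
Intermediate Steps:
N(C) = 170922 - 67710*C + 183*C² (N(C) = ((C² - 370*C) + 934)*183 = (934 + C² - 370*C)*183 = 170922 - 67710*C + 183*C²)
-4994082 - N(-2154) = -4994082 - (170922 - 67710*(-2154) + 183*(-2154)²) = -4994082 - (170922 + 145847340 + 183*4639716) = -4994082 - (170922 + 145847340 + 849068028) = -4994082 - 1*995086290 = -4994082 - 995086290 = -1000080372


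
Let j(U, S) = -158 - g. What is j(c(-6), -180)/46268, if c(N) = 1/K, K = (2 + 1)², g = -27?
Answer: -131/46268 ≈ -0.0028313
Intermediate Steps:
K = 9 (K = 3² = 9)
c(N) = ⅑ (c(N) = 1/9 = ⅑)
j(U, S) = -131 (j(U, S) = -158 - 1*(-27) = -158 + 27 = -131)
j(c(-6), -180)/46268 = -131/46268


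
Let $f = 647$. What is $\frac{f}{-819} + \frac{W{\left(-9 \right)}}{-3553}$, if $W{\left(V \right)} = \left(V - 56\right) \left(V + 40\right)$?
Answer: $- \frac{648506}{2909907} \approx -0.22286$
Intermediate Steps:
$W{\left(V \right)} = \left(-56 + V\right) \left(40 + V\right)$
$\frac{f}{-819} + \frac{W{\left(-9 \right)}}{-3553} = \frac{647}{-819} + \frac{-2240 + \left(-9\right)^{2} - -144}{-3553} = 647 \left(- \frac{1}{819}\right) + \left(-2240 + 81 + 144\right) \left(- \frac{1}{3553}\right) = - \frac{647}{819} - - \frac{2015}{3553} = - \frac{647}{819} + \frac{2015}{3553} = - \frac{648506}{2909907}$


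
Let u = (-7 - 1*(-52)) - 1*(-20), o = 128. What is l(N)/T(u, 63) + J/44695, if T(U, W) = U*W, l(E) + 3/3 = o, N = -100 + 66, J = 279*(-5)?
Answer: -148/747045 ≈ -0.00019811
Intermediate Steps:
J = -1395
u = 65 (u = (-7 + 52) + 20 = 45 + 20 = 65)
N = -34
l(E) = 127 (l(E) = -1 + 128 = 127)
l(N)/T(u, 63) + J/44695 = 127/((65*63)) - 1395/44695 = 127/4095 - 1395*1/44695 = 127*(1/4095) - 279/8939 = 127/4095 - 279/8939 = -148/747045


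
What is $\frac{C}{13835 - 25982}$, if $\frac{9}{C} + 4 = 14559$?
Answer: $- \frac{3}{58933195} \approx -5.0905 \cdot 10^{-8}$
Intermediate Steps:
$C = \frac{9}{14555}$ ($C = \frac{9}{-4 + 14559} = \frac{9}{14555} \approx 0.00061834$)
$\frac{C}{13835 - 25982} = \frac{9}{14555 \left(13835 - 25982\right)} = \frac{9}{14555 \left(-12147\right)} = \frac{9}{14555} \left(- \frac{1}{12147}\right) = - \frac{3}{58933195}$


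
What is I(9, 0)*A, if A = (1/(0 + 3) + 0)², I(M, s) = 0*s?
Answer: 0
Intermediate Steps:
I(M, s) = 0
A = ⅑ (A = (1/3 + 0)² = (⅓ + 0)² = (⅓)² = ⅑ ≈ 0.11111)
I(9, 0)*A = 0*(⅑) = 0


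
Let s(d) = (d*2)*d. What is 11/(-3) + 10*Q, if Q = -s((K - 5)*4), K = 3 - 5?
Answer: -47051/3 ≈ -15684.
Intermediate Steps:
K = -2
s(d) = 2*d² (s(d) = (2*d)*d = 2*d²)
Q = -1568 (Q = -2*((-2 - 5)*4)² = -2*(-7*4)² = -2*(-28)² = -2*784 = -1*1568 = -1568)
11/(-3) + 10*Q = 11/(-3) + 10*(-1568) = 11*(-⅓) - 15680 = -11/3 - 15680 = -47051/3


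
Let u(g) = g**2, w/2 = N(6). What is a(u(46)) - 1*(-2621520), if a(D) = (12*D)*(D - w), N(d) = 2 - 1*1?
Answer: 56300208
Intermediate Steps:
N(d) = 1 (N(d) = 2 - 1 = 1)
w = 2 (w = 2*1 = 2)
a(D) = 12*D*(-2 + D) (a(D) = (12*D)*(D - 1*2) = (12*D)*(D - 2) = (12*D)*(-2 + D) = 12*D*(-2 + D))
a(u(46)) - 1*(-2621520) = 12*46**2*(-2 + 46**2) - 1*(-2621520) = 12*2116*(-2 + 2116) + 2621520 = 12*2116*2114 + 2621520 = 53678688 + 2621520 = 56300208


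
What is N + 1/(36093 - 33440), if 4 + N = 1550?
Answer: 4101539/2653 ≈ 1546.0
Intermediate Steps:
N = 1546 (N = -4 + 1550 = 1546)
N + 1/(36093 - 33440) = 1546 + 1/(36093 - 33440) = 1546 + 1/2653 = 4101539/2653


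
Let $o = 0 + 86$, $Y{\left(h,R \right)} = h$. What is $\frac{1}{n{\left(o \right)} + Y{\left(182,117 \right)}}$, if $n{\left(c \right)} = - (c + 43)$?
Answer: $\frac{1}{53} \approx 0.018868$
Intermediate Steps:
$o = 86$
$n{\left(c \right)} = -43 - c$ ($n{\left(c \right)} = - (43 + c) = -43 - c$)
$\frac{1}{n{\left(o \right)} + Y{\left(182,117 \right)}} = \frac{1}{\left(-43 - 86\right) + 182} = \frac{1}{-129 + 182} = \frac{1}{53}$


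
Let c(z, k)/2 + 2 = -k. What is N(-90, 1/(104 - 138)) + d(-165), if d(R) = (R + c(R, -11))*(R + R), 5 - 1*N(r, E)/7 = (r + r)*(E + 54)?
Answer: 1981315/17 ≈ 1.1655e+5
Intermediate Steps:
c(z, k) = -4 - 2*k (c(z, k) = -4 + 2*(-k) = -4 - 2*k)
N(r, E) = 35 - 14*r*(54 + E) (N(r, E) = 35 - 7*(r + r)*(E + 54) = 35 - 7*2*r*(54 + E) = 35 - 14*r*(54 + E))
d(R) = 2*R*(18 + R) (d(R) = (R + (-4 - 2*(-11)))*(R + R) = (R + (-4 + 22))*(2*R) = (R + 18)*(2*R) = (18 + R)*(2*R) = 2*R*(18 + R))
N(-90, 1/(104 - 138)) + d(-165) = (35 - 756*(-90) - 14*(-90)/(104 - 138)) + 2*(-165)*(18 - 165) = (35 + 68040 - 14*(-90)/(-34)) + 2*(-165)*(-147) = (35 + 68040 - 14*(-1/34)*(-90)) + 48510 = (35 + 68040 - 630/17) + 48510 = 1156645/17 + 48510 = 1981315/17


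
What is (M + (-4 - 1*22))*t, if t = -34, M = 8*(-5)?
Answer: 2244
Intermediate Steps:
M = -40
(M + (-4 - 1*22))*t = (-40 + (-4 - 1*22))*(-34) = (-40 + (-4 - 22))*(-34) = (-40 - 26)*(-34) = -66*(-34) = 2244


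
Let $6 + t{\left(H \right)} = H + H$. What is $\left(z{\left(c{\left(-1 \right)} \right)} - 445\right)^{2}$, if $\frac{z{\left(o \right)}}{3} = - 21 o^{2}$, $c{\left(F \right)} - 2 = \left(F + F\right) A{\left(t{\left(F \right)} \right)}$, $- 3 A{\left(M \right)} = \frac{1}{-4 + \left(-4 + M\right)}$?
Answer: $\frac{1930987249}{4096} \approx 4.7143 \cdot 10^{5}$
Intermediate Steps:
$t{\left(H \right)} = -6 + 2 H$ ($t{\left(H \right)} = -6 + \left(H + H\right) = -6 + 2 H$)
$A{\left(M \right)} = - \frac{1}{3 \left(-8 + M\right)}$ ($A{\left(M \right)} = - \frac{1}{3 \left(-4 + \left(-4 + M\right)\right)} = - \frac{1}{3 \left(-8 + M\right)}$)
$c{\left(F \right)} = 2 - \frac{2 F}{-42 + 6 F}$ ($c{\left(F \right)} = 2 + \left(F + F\right) \left(- \frac{1}{-24 + 3 \left(-6 + 2 F\right)}\right) = 2 + 2 F \left(- \frac{1}{-24 + \left(-18 + 6 F\right)}\right) = 2 + 2 F \left(- \frac{1}{-42 + 6 F}\right) = 2 - \frac{2 F}{-42 + 6 F}$)
$z{\left(o \right)} = - 63 o^{2}$ ($z{\left(o \right)} = 3 \left(- 21 o^{2}\right) = - 63 o^{2}$)
$\left(z{\left(c{\left(-1 \right)} \right)} - 445\right)^{2} = \left(- 63 \left(\frac{-42 + 5 \left(-1\right)}{3 \left(-7 - 1\right)}\right)^{2} - 445\right)^{2} = \left(- 63 \left(\frac{-42 - 5}{3 \left(-8\right)}\right)^{2} - 445\right)^{2} = \left(- 63 \left(\frac{1}{3} \left(- \frac{1}{8}\right) \left(-47\right)\right)^{2} - 445\right)^{2} = \left(- 63 \left(\frac{47}{24}\right)^{2} - 445\right)^{2} = \left(\left(-63\right) \frac{2209}{576} - 445\right)^{2} = \left(- \frac{15463}{64} - 445\right)^{2} = \left(- \frac{43943}{64}\right)^{2} = \frac{1930987249}{4096}$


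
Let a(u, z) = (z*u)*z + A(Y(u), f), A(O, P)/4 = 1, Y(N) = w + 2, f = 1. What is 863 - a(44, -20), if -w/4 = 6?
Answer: -16741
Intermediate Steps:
w = -24 (w = -4*6 = -24)
Y(N) = -22 (Y(N) = -24 + 2 = -22)
A(O, P) = 4 (A(O, P) = 4*1 = 4)
a(u, z) = 4 + u*z² (a(u, z) = (z*u)*z + 4 = (u*z)*z + 4 = u*z² + 4 = 4 + u*z²)
863 - a(44, -20) = 863 - (4 + 44*(-20)²) = 863 - (4 + 44*400) = 863 - (4 + 17600) = 863 - 1*17604 = 863 - 17604 = -16741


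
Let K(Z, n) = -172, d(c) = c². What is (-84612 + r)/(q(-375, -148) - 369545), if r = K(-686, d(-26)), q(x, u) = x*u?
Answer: 84784/314045 ≈ 0.26997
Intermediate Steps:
q(x, u) = u*x
r = -172
(-84612 + r)/(q(-375, -148) - 369545) = (-84612 - 172)/(-148*(-375) - 369545) = -84784/(55500 - 369545) = -84784/(-314045) = -84784*(-1/314045) = 84784/314045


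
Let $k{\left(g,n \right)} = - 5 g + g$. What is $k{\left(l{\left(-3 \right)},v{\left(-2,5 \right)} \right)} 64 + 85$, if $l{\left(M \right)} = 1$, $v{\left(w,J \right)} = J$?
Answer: $-171$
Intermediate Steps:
$k{\left(g,n \right)} = - 4 g$
$k{\left(l{\left(-3 \right)},v{\left(-2,5 \right)} \right)} 64 + 85 = \left(-4\right) 1 \cdot 64 + 85 = \left(-4\right) 64 + 85 = -256 + 85 = -171$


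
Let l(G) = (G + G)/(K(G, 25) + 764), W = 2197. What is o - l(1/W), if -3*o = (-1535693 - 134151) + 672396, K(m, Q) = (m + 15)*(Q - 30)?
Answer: 251644161023/756864 ≈ 3.3248e+5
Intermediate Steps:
K(m, Q) = (-30 + Q)*(15 + m) (K(m, Q) = (15 + m)*(-30 + Q) = (-30 + Q)*(15 + m))
l(G) = 2*G/(689 - 5*G) (l(G) = (G + G)/((-450 - 30*G + 15*25 + 25*G) + 764) = (2*G)/((-450 - 30*G + 375 + 25*G) + 764) = (2*G)/((-75 - 5*G) + 764) = (2*G)/(689 - 5*G) = 2*G/(689 - 5*G))
o = 997448/3 (o = -((-1535693 - 134151) + 672396)/3 = -(-1669844 + 672396)/3 = -⅓*(-997448) = 997448/3 ≈ 3.3248e+5)
o - l(1/W) = 997448/3 - (-2)/(2197*(-689 + 5/2197)) = 997448/3 - (-2)/(2197*(-1513728/2197)) = 997448/3 - (-2)*(-2197)/(2197*1513728) = 997448/3 - 1*1/756864 = 997448/3 - 1/756864 = 251644161023/756864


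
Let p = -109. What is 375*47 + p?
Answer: 17516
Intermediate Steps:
375*47 + p = 375*47 - 109 = 17625 - 109 = 17516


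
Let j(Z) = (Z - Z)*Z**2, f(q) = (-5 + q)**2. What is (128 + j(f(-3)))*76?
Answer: 9728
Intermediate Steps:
j(Z) = 0 (j(Z) = 0*Z**2 = 0)
(128 + j(f(-3)))*76 = (128 + 0)*76 = 128*76 = 9728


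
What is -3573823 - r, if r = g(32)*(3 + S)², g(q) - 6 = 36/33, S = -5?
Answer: -39312365/11 ≈ -3.5739e+6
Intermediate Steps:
g(q) = 78/11 (g(q) = 6 + 36/33 = 6 + 36*(1/33) = 6 + 12/11 = 78/11)
r = 312/11 (r = 78*(3 - 5)²/11 = (78/11)*(-2)² = (78/11)*4 = 312/11 ≈ 28.364)
-3573823 - r = -3573823 - 1*312/11 = -3573823 - 312/11 = -39312365/11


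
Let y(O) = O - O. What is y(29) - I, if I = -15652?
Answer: 15652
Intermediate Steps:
y(O) = 0
y(29) - I = 0 - 1*(-15652) = 0 + 15652 = 15652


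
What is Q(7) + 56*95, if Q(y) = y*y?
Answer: 5369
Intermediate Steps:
Q(y) = y**2
Q(7) + 56*95 = 7**2 + 56*95 = 49 + 5320 = 5369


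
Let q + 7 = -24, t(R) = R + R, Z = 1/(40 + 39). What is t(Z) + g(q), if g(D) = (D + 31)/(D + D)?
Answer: 2/79 ≈ 0.025316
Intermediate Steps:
Z = 1/79 ≈ 0.012658
t(R) = 2*R
q = -31 (q = -7 - 24 = -31)
g(D) = (31 + D)/(2*D) (g(D) = (31 + D)/((2*D)) = (31 + D)*(1/(2*D)) = (31 + D)/(2*D))
t(Z) + g(q) = 2*(1/79) + (1/2)*(31 - 31)/(-31) = 2/79 + (1/2)*(-1/31)*0 = 2/79 + 0 = 2/79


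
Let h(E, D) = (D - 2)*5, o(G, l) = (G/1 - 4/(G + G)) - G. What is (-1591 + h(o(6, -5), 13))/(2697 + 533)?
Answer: -768/1615 ≈ -0.47554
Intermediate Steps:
o(G, l) = -2/G (o(G, l) = (G*1 - 4*1/(2*G)) - G = (G - 2/G) - G = -2/G)
h(E, D) = -10 + 5*D (h(E, D) = (-2 + D)*5 = -10 + 5*D)
(-1591 + h(o(6, -5), 13))/(2697 + 533) = (-1591 + (-10 + 5*13))/(2697 + 533) = (-1591 + (-10 + 65))/3230 = (-1591 + 55)*(1/3230) = -1536*1/3230 = -768/1615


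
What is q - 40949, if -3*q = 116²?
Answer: -136303/3 ≈ -45434.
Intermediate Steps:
q = -13456/3 (q = -⅓*116² = -⅓*13456 = -13456/3 ≈ -4485.3)
q - 40949 = -13456/3 - 40949 = -136303/3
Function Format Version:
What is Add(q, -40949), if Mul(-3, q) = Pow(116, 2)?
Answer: Rational(-136303, 3) ≈ -45434.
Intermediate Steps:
q = Rational(-13456, 3) (q = Mul(Rational(-1, 3), Pow(116, 2)) = Mul(Rational(-1, 3), 13456) = Rational(-13456, 3) ≈ -4485.3)
Add(q, -40949) = Add(Rational(-13456, 3), -40949) = Rational(-136303, 3)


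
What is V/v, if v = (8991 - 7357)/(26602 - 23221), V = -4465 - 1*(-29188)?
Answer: 83588463/1634 ≈ 51156.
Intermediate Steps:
V = 24723 (V = -4465 + 29188 = 24723)
v = 1634/3381 ≈ 0.48329
V/v = 24723/(1634/3381) = 24723*(3381/1634) = 83588463/1634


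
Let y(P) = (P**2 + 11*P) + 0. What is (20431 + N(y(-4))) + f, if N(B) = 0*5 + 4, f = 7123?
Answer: 27558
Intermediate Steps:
y(P) = P**2 + 11*P
N(B) = 4 (N(B) = 0 + 4 = 4)
(20431 + N(y(-4))) + f = (20431 + 4) + 7123 = 20435 + 7123 = 27558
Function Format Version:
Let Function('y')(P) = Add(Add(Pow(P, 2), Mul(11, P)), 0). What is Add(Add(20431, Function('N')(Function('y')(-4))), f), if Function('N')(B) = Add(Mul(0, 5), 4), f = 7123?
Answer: 27558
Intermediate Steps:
Function('y')(P) = Add(Pow(P, 2), Mul(11, P))
Function('N')(B) = 4 (Function('N')(B) = Add(0, 4) = 4)
Add(Add(20431, Function('N')(Function('y')(-4))), f) = Add(Add(20431, 4), 7123) = Add(20435, 7123) = 27558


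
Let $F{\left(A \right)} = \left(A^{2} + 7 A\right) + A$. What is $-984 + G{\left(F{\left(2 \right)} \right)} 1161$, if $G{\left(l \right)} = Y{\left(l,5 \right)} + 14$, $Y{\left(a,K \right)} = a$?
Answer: $38490$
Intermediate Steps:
$F{\left(A \right)} = A^{2} + 8 A$
$G{\left(l \right)} = 14 + l$ ($G{\left(l \right)} = l + 14 = 14 + l$)
$-984 + G{\left(F{\left(2 \right)} \right)} 1161 = -984 + \left(14 + 2 \left(8 + 2\right)\right) 1161 = -984 + \left(14 + 2 \cdot 10\right) 1161 = -984 + \left(14 + 20\right) 1161 = -984 + 34 \cdot 1161 = -984 + 39474 = 38490$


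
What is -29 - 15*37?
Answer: -584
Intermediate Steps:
-29 - 15*37 = -29 - 555 = -584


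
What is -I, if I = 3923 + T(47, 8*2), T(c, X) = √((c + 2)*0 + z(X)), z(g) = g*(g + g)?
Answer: -3923 - 16*√2 ≈ -3945.6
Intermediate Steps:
z(g) = 2*g² (z(g) = g*(2*g) = 2*g²)
T(c, X) = √2*√(X²) (T(c, X) = √((c + 2)*0 + 2*X²) = √((2 + c)*0 + 2*X²) = √(0 + 2*X²) = √(2*X²) = √2*√(X²))
I = 3923 + 16*√2 (I = 3923 + √2*√((8*2)²) = 3923 + √2*√(16²) = 3923 + √2*√256 = 3923 + √2*16 = 3923 + 16*√2 ≈ 3945.6)
-I = -(3923 + 16*√2) = -3923 - 16*√2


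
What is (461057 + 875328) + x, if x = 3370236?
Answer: 4706621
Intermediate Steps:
(461057 + 875328) + x = (461057 + 875328) + 3370236 = 1336385 + 3370236 = 4706621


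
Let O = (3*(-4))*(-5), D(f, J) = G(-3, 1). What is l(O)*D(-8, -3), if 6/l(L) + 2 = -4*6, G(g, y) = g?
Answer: 9/13 ≈ 0.69231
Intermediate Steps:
D(f, J) = -3
O = 60 (O = -12*(-5) = 60)
l(L) = -3/13 (l(L) = 6/(-2 - 4*6) = 6/(-2 - 24) = 6/(-26) = 6*(-1/26) = -3/13)
l(O)*D(-8, -3) = -3/13*(-3) = 9/13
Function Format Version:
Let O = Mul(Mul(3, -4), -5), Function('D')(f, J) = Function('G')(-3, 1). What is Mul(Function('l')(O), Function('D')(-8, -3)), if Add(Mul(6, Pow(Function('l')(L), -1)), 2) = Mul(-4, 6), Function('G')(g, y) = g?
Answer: Rational(9, 13) ≈ 0.69231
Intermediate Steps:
Function('D')(f, J) = -3
O = 60 (O = Mul(-12, -5) = 60)
Function('l')(L) = Rational(-3, 13) (Function('l')(L) = Mul(6, Pow(Add(-2, Mul(-4, 6)), -1)) = Mul(6, Pow(Add(-2, -24), -1)) = Mul(6, Pow(-26, -1)) = Mul(6, Rational(-1, 26)) = Rational(-3, 13))
Mul(Function('l')(O), Function('D')(-8, -3)) = Mul(Rational(-3, 13), -3) = Rational(9, 13)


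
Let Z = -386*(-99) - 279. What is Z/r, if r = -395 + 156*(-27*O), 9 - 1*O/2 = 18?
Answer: 37935/75421 ≈ 0.50298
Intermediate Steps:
O = -18 (O = 18 - 2*18 = 18 - 36 = -18)
Z = 37935 (Z = 38214 - 279 = 37935)
r = 75421 (r = -395 + 156*(-27*(-18)) = -395 + 156*486 = -395 + 75816 = 75421)
Z/r = 37935/75421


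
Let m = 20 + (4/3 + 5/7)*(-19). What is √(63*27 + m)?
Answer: 2*√185451/21 ≈ 41.013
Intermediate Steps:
m = -397/21 (m = 20 + (4*(⅓) + 5*(⅐))*(-19) = 20 + (4/3 + 5/7)*(-19) = 20 + (43/21)*(-19) = 20 - 817/21 = -397/21 ≈ -18.905)
√(63*27 + m) = √(63*27 - 397/21) = √(1701 - 397/21) = √(35324/21) = 2*√185451/21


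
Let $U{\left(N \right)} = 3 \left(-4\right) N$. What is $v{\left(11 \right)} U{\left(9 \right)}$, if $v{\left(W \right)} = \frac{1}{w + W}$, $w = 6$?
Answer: $- \frac{108}{17} \approx -6.3529$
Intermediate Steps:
$v{\left(W \right)} = \frac{1}{6 + W}$
$U{\left(N \right)} = - 12 N$
$v{\left(11 \right)} U{\left(9 \right)} = \frac{\left(-12\right) 9}{6 + 11} = \frac{1}{17} \left(-108\right) = - \frac{108}{17}$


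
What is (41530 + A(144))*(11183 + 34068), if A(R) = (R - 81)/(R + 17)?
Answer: 43223709949/23 ≈ 1.8793e+9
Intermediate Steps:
A(R) = (-81 + R)/(17 + R)
(41530 + A(144))*(11183 + 34068) = (41530 + (-81 + 144)/(17 + 144))*(11183 + 34068) = (41530 + 63/161)*45251 = (41530 + (1/161)*63)*45251 = (41530 + 9/23)*45251 = (955199/23)*45251 = 43223709949/23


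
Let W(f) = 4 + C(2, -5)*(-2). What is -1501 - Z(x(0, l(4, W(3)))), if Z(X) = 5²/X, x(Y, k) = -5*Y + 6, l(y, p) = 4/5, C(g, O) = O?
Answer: -9031/6 ≈ -1505.2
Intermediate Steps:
W(f) = 14 (W(f) = 4 - 5*(-2) = 4 + 10 = 14)
l(y, p) = ⅘ (l(y, p) = 4*(⅕) = ⅘)
x(Y, k) = 6 - 5*Y
Z(X) = 25/X
-1501 - Z(x(0, l(4, W(3)))) = -1501 - 25/(6 - 5*0) = -1501 - 25/(6 + 0) = -1501 - 25/6 = -9031/6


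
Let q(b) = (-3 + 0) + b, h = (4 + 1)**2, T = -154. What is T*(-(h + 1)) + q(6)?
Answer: 4007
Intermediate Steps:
h = 25 (h = 5**2 = 25)
q(b) = -3 + b
T*(-(h + 1)) + q(6) = -(-154)*(25 + 1) + (-3 + 6) = -(-154)*26 + 3 = -154*(-26) + 3 = 4004 + 3 = 4007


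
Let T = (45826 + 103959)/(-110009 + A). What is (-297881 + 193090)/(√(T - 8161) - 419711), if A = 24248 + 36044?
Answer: 2186649882331517/8758014059383779 + 104791*I*√20179644167174/8758014059383779 ≈ 0.24967 + 5.375e-5*I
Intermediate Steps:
A = 60292
T = -149785/49717 (T = (45826 + 103959)/(-110009 + 60292) = 149785/(-49717) = 149785*(-1/49717) = -149785/49717 ≈ -3.0128)
(-297881 + 193090)/(√(T - 8161) - 419711) = (-297881 + 193090)/(√(-149785/49717 - 8161) - 419711) = -104791/(√(-405890222/49717) - 419711) = -104791/(I*√20179644167174/49717 - 419711) = -104791/(-419711 + I*√20179644167174/49717)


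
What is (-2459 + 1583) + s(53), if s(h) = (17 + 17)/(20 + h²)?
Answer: -2478170/2829 ≈ -875.99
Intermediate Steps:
s(h) = 34/(20 + h²)
(-2459 + 1583) + s(53) = (-2459 + 1583) + 34/(20 + 53²) = -876 + 34/(20 + 2809) = -876 + 34/2829 = -2478170/2829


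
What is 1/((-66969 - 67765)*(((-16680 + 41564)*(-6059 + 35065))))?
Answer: -1/97249021149136 ≈ -1.0283e-14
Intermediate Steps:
1/((-66969 - 67765)*(((-16680 + 41564)*(-6059 + 35065)))) = 1/((-134734)*((24884*29006))) = -1/134734/721785304 = -1/134734*1/721785304 = -1/97249021149136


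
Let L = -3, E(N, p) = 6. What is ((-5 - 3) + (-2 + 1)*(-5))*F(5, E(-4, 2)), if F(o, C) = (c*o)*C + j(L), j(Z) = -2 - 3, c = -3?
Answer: 285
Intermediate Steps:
j(Z) = -5
F(o, C) = -5 - 3*C*o (F(o, C) = (-3*o)*C - 5 = -3*C*o - 5 = -5 - 3*C*o)
((-5 - 3) + (-2 + 1)*(-5))*F(5, E(-4, 2)) = ((-5 - 3) + (-2 + 1)*(-5))*(-5 - 3*6*5) = (-8 - 1*(-5))*(-5 - 90) = (-8 + 5)*(-95) = -3*(-95) = 285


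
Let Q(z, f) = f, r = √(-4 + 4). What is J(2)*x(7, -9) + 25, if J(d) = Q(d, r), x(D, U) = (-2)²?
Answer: 25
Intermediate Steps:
x(D, U) = 4
r = 0 (r = √0 = 0)
J(d) = 0
J(2)*x(7, -9) + 25 = 0*4 + 25 = 0 + 25 = 25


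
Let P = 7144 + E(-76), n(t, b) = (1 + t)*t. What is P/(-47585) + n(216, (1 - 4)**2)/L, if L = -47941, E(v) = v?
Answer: -82879068/73589435 ≈ -1.1262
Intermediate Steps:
n(t, b) = t*(1 + t)
P = 7068 (P = 7144 - 76 = 7068)
P/(-47585) + n(216, (1 - 4)**2)/L = 7068/(-47585) + (216*(1 + 216))/(-47941) = 7068*(-1/47585) + (216*217)*(-1/47941) = -228/1535 + 46872*(-1/47941) = -228/1535 - 46872/47941 = -82879068/73589435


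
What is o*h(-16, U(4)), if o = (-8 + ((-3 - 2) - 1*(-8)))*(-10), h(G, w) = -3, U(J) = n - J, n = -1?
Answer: -150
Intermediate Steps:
U(J) = -1 - J
o = 50 (o = (-8 + (-5 + 8))*(-10) = (-8 + 3)*(-10) = -5*(-10) = 50)
o*h(-16, U(4)) = 50*(-3) = -150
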